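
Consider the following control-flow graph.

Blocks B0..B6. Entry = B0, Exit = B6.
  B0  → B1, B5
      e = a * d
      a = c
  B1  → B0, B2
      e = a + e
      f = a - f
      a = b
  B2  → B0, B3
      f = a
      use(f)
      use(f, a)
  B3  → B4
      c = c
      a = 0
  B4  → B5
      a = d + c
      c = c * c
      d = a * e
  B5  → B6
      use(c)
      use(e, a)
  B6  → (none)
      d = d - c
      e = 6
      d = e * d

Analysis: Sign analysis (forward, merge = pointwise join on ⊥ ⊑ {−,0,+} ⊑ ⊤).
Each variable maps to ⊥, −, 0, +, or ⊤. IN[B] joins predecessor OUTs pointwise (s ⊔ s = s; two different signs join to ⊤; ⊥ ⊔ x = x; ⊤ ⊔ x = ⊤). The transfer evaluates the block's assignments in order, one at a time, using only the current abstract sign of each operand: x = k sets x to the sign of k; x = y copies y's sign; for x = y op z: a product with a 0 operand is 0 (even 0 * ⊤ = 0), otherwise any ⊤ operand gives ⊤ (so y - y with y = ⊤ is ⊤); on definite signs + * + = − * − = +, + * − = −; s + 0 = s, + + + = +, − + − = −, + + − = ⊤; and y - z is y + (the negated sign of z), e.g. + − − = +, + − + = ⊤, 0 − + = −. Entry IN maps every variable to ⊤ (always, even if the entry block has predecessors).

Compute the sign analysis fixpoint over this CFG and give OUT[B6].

Answer: {a: ⊤, b: ⊤, c: ⊤, d: ⊤, e: +, f: ⊤}

Working:
Per-block solution:
  B0:  IN=(all ⊤)  OUT=(all ⊤)
  B1:  IN=(all ⊤)  OUT=(all ⊤)
  B2:  IN=(all ⊤)  OUT=(all ⊤)
  B3:  IN=(all ⊤)  OUT={a:0; rest ⊤}
  B4:  IN={a:0; rest ⊤}  OUT=(all ⊤)
  B5:  IN=(all ⊤)  OUT=(all ⊤)
  B6:  IN=(all ⊤)  OUT={e:+; rest ⊤}

Merge at B6: IN[B6] = OUT[B5] = {a: ⊤, b: ⊤, c: ⊤, d: ⊤, e: ⊤, f: ⊤}
Applying B6's transfer function to that IN value gives OUT[B6] (row B6 above).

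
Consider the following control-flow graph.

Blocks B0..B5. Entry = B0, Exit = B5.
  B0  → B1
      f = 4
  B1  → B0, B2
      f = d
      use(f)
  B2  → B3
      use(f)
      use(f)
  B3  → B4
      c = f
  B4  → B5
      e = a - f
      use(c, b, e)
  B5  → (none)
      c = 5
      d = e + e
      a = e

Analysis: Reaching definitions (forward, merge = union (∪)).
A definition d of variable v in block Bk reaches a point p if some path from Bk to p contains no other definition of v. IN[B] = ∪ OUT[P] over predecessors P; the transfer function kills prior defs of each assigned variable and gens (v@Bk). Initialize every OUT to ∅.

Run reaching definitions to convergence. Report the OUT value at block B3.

Answer: {c@B3, f@B1}

Working:
Converged values:
  B0: | IN={f@B1} | OUT={f@B0}
  B1: | IN={f@B0} | OUT={f@B1}
  B2: | IN={f@B1} | OUT={f@B1}
  B3: | IN={f@B1} | OUT={c@B3, f@B1}
  B4: | IN={c@B3, f@B1} | OUT={c@B3, e@B4, f@B1}
  B5: | IN={c@B3, e@B4, f@B1} | OUT={a@B5, c@B5, d@B5, e@B4, f@B1}

Merge at B3: IN[B3] = OUT[B2] = {f@B1}
Applying B3's transfer function to that IN value gives OUT[B3] (row B3 above).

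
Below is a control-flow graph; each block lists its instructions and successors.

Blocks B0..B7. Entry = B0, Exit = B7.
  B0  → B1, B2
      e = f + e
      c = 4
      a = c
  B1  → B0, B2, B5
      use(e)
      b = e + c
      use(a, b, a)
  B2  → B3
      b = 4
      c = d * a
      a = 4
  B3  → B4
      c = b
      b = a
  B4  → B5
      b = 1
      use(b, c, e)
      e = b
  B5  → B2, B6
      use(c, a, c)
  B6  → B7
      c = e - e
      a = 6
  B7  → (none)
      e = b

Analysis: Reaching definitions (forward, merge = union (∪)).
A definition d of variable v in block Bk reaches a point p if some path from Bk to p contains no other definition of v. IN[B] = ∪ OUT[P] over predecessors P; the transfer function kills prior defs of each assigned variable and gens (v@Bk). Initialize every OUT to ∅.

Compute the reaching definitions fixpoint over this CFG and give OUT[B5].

Per-block solution:
  B0:  IN={a@B0, b@B1, c@B0, e@B0}  OUT={a@B0, b@B1, c@B0, e@B0}
  B1:  IN={a@B0, b@B1, c@B0, e@B0}  OUT={a@B0, b@B1, c@B0, e@B0}
  B2:  IN={a@B0, a@B2, b@B1, b@B4, c@B0, c@B3, e@B0, e@B4}  OUT={a@B2, b@B2, c@B2, e@B0, e@B4}
  B3:  IN={a@B2, b@B2, c@B2, e@B0, e@B4}  OUT={a@B2, b@B3, c@B3, e@B0, e@B4}
  B4:  IN={a@B2, b@B3, c@B3, e@B0, e@B4}  OUT={a@B2, b@B4, c@B3, e@B4}
  B5:  IN={a@B0, a@B2, b@B1, b@B4, c@B0, c@B3, e@B0, e@B4}  OUT={a@B0, a@B2, b@B1, b@B4, c@B0, c@B3, e@B0, e@B4}
  B6:  IN={a@B0, a@B2, b@B1, b@B4, c@B0, c@B3, e@B0, e@B4}  OUT={a@B6, b@B1, b@B4, c@B6, e@B0, e@B4}
  B7:  IN={a@B6, b@B1, b@B4, c@B6, e@B0, e@B4}  OUT={a@B6, b@B1, b@B4, c@B6, e@B7}

Merge at B5: IN[B5] = OUT[B1] ⊔ OUT[B4] = {a@B0, a@B2, b@B1, b@B4, c@B0, c@B3, e@B0, e@B4}
Applying B5's transfer function to that IN value gives OUT[B5] (row B5 above).

Answer: {a@B0, a@B2, b@B1, b@B4, c@B0, c@B3, e@B0, e@B4}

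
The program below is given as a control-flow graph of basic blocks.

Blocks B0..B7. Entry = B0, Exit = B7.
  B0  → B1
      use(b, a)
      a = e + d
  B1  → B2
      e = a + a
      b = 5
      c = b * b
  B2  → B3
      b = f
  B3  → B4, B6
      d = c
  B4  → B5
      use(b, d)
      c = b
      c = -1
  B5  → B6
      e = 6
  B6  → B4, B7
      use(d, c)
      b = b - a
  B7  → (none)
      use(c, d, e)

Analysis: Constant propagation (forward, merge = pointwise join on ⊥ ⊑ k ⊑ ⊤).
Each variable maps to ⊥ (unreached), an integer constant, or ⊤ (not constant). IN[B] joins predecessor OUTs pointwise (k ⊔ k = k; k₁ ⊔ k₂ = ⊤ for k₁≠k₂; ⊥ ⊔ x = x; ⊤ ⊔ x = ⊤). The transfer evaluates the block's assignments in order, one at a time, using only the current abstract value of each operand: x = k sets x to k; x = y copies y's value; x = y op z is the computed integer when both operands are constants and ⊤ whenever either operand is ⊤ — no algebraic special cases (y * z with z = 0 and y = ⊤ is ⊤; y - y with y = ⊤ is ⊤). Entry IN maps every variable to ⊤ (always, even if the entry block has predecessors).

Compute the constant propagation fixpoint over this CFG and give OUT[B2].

Answer: {a: ⊤, b: ⊤, c: 25, d: ⊤, e: ⊤, f: ⊤}

Working:
Fixpoint table:
  B0: | IN=(all ⊤) | OUT=(all ⊤)
  B1: | IN=(all ⊤) | OUT={b:5, c:25; rest ⊤}
  B2: | IN={b:5, c:25; rest ⊤} | OUT={c:25; rest ⊤}
  B3: | IN={c:25; rest ⊤} | OUT={c:25, d:25; rest ⊤}
  B4: | IN={d:25; rest ⊤} | OUT={c:-1, d:25; rest ⊤}
  B5: | IN={c:-1, d:25; rest ⊤} | OUT={c:-1, d:25, e:6; rest ⊤}
  B6: | IN={d:25; rest ⊤} | OUT={d:25; rest ⊤}
  B7: | IN={d:25; rest ⊤} | OUT={d:25; rest ⊤}

Merge at B2: IN[B2] = OUT[B1] = {a: ⊤, b: 5, c: 25, d: ⊤, e: ⊤, f: ⊤}
Applying B2's transfer function to that IN value gives OUT[B2] (row B2 above).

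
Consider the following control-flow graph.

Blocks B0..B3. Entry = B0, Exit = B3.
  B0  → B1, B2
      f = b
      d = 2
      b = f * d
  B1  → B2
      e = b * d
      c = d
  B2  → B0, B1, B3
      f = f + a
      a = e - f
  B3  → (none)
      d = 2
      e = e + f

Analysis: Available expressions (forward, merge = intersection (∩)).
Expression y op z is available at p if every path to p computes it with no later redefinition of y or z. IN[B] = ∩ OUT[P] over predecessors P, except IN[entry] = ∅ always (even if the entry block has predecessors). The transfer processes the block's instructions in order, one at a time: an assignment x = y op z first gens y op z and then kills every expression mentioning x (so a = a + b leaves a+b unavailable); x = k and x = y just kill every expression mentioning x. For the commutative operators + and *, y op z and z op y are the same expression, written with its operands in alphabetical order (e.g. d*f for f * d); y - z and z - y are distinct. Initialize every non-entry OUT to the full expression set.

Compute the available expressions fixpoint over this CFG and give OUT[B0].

Per-block solution:
  B0: | IN={} | OUT={d*f}
  B1: | IN={} | OUT={b*d}
  B2: | IN={} | OUT={e-f}
  B3: | IN={e-f} | OUT={}

Merge at B0 (entry node, so the boundary value {} is joined with the incoming edge(s)): IN[B0] = {} ∩ OUT[B2] = {}
Applying B0's transfer function to that IN value gives OUT[B0] (row B0 above).

Answer: {d*f}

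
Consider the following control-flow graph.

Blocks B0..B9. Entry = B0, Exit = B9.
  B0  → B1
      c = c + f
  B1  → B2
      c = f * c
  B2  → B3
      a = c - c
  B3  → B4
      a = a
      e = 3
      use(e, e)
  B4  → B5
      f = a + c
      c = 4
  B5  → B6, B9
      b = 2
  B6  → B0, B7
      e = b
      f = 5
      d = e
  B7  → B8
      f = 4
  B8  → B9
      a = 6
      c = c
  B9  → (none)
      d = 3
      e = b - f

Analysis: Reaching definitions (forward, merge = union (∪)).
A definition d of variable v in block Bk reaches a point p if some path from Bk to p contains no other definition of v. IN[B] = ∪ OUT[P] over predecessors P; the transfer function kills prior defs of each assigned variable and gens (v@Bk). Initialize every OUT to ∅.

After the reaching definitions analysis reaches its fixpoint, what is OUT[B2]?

Converged values:
  B0:  IN={a@B3, b@B5, c@B4, d@B6, e@B6, f@B6}  OUT={a@B3, b@B5, c@B0, d@B6, e@B6, f@B6}
  B1:  IN={a@B3, b@B5, c@B0, d@B6, e@B6, f@B6}  OUT={a@B3, b@B5, c@B1, d@B6, e@B6, f@B6}
  B2:  IN={a@B3, b@B5, c@B1, d@B6, e@B6, f@B6}  OUT={a@B2, b@B5, c@B1, d@B6, e@B6, f@B6}
  B3:  IN={a@B2, b@B5, c@B1, d@B6, e@B6, f@B6}  OUT={a@B3, b@B5, c@B1, d@B6, e@B3, f@B6}
  B4:  IN={a@B3, b@B5, c@B1, d@B6, e@B3, f@B6}  OUT={a@B3, b@B5, c@B4, d@B6, e@B3, f@B4}
  B5:  IN={a@B3, b@B5, c@B4, d@B6, e@B3, f@B4}  OUT={a@B3, b@B5, c@B4, d@B6, e@B3, f@B4}
  B6:  IN={a@B3, b@B5, c@B4, d@B6, e@B3, f@B4}  OUT={a@B3, b@B5, c@B4, d@B6, e@B6, f@B6}
  B7:  IN={a@B3, b@B5, c@B4, d@B6, e@B6, f@B6}  OUT={a@B3, b@B5, c@B4, d@B6, e@B6, f@B7}
  B8:  IN={a@B3, b@B5, c@B4, d@B6, e@B6, f@B7}  OUT={a@B8, b@B5, c@B8, d@B6, e@B6, f@B7}
  B9:  IN={a@B3, a@B8, b@B5, c@B4, c@B8, d@B6, e@B3, e@B6, f@B4, f@B7}  OUT={a@B3, a@B8, b@B5, c@B4, c@B8, d@B9, e@B9, f@B4, f@B7}

Merge at B2: IN[B2] = OUT[B1] = {a@B3, b@B5, c@B1, d@B6, e@B6, f@B6}
Applying B2's transfer function to that IN value gives OUT[B2] (row B2 above).

Answer: {a@B2, b@B5, c@B1, d@B6, e@B6, f@B6}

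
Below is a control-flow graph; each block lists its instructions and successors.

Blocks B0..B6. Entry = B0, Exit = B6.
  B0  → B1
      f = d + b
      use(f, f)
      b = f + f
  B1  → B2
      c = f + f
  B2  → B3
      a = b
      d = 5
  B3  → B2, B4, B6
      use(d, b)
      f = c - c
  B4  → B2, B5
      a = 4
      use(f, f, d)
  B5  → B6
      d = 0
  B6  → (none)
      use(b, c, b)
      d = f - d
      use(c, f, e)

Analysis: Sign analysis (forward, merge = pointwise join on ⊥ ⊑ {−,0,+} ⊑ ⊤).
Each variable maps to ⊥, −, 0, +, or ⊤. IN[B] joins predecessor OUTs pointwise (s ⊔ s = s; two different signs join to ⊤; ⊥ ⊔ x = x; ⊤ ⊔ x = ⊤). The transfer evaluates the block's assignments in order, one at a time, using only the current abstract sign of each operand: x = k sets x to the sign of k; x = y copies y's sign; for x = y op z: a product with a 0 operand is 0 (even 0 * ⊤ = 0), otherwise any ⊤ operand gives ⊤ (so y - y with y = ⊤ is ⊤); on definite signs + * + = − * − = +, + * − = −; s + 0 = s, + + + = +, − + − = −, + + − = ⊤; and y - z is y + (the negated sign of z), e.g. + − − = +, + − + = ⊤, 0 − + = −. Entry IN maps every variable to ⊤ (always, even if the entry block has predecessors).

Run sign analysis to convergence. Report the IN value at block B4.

Fixpoint table:
  B0:   IN=(all ⊤)   OUT=(all ⊤)
  B1:   IN=(all ⊤)   OUT=(all ⊤)
  B2:   IN=(all ⊤)   OUT={d:+; rest ⊤}
  B3:   IN={d:+; rest ⊤}   OUT={d:+; rest ⊤}
  B4:   IN={d:+; rest ⊤}   OUT={a:+, d:+; rest ⊤}
  B5:   IN={a:+, d:+; rest ⊤}   OUT={a:+, d:0; rest ⊤}
  B6:   IN=(all ⊤)   OUT=(all ⊤)

Merge at B4: IN[B4] = OUT[B3] = {a: ⊤, b: ⊤, c: ⊤, d: +, e: ⊤, f: ⊤}

Answer: {a: ⊤, b: ⊤, c: ⊤, d: +, e: ⊤, f: ⊤}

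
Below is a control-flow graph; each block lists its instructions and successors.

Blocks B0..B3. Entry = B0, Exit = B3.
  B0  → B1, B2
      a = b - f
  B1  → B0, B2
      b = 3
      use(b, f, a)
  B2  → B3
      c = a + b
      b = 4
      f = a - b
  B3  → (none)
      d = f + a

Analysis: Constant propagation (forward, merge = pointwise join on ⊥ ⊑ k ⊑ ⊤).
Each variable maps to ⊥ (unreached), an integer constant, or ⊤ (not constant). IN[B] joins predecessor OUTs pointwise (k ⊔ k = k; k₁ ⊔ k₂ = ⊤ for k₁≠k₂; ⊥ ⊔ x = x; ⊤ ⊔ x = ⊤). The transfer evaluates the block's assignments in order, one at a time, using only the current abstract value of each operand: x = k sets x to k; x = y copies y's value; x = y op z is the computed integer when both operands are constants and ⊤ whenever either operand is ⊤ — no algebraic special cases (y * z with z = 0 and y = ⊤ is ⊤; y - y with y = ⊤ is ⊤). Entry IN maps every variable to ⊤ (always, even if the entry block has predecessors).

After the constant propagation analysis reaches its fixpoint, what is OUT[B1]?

Answer: {a: ⊤, b: 3, c: ⊤, d: ⊤, e: ⊤, f: ⊤}

Derivation:
Converged values:
  B0:  IN=(all ⊤)  OUT=(all ⊤)
  B1:  IN=(all ⊤)  OUT={b:3; rest ⊤}
  B2:  IN=(all ⊤)  OUT={b:4; rest ⊤}
  B3:  IN={b:4; rest ⊤}  OUT={b:4; rest ⊤}

Merge at B1: IN[B1] = OUT[B0] = {a: ⊤, b: ⊤, c: ⊤, d: ⊤, e: ⊤, f: ⊤}
Applying B1's transfer function to that IN value gives OUT[B1] (row B1 above).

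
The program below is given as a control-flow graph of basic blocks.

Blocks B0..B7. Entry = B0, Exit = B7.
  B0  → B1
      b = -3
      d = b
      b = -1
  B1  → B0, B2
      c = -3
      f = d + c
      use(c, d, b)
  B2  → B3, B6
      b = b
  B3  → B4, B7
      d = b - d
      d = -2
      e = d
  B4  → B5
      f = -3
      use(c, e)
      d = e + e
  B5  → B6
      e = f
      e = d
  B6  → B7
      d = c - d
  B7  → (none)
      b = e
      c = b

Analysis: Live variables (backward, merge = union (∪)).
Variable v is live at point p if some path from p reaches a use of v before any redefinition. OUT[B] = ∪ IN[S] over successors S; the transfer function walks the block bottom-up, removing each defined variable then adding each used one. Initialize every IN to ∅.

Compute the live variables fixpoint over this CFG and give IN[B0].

Answer: {e}

Working:
Converged values:
  B0:   IN={e}   OUT={b, d, e}
  B1:   IN={b, d, e}   OUT={b, c, d, e}
  B2:   IN={b, c, d, e}   OUT={b, c, d, e}
  B3:   IN={b, c, d}   OUT={c, e}
  B4:   IN={c, e}   OUT={c, d, f}
  B5:   IN={c, d, f}   OUT={c, d, e}
  B6:   IN={c, d, e}   OUT={e}
  B7:   IN={e}   OUT={}

Merge at B0: OUT[B0] = IN[B1] = {b, d, e}
Applying B0's transfer function to that OUT value gives IN[B0] (row B0 above).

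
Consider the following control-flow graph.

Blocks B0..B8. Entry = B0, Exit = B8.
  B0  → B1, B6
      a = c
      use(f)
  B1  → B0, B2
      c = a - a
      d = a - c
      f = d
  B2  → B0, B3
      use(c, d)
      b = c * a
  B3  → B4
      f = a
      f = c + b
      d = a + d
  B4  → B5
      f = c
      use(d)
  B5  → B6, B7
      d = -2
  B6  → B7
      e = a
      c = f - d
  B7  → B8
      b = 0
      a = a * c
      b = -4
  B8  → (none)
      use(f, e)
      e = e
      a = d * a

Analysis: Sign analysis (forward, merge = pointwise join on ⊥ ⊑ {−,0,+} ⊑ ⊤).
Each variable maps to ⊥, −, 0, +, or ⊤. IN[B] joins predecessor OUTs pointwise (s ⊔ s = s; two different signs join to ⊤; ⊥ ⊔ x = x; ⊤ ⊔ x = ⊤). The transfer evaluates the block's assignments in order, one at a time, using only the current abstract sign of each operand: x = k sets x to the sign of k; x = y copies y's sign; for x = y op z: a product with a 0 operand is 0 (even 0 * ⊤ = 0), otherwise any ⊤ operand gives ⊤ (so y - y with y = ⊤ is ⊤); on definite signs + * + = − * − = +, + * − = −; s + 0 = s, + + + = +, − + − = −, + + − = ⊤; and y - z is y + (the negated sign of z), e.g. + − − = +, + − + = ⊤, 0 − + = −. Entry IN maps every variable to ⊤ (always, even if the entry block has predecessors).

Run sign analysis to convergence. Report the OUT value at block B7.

Converged values:
  B0:   IN=(all ⊤)   OUT=(all ⊤)
  B1:   IN=(all ⊤)   OUT=(all ⊤)
  B2:   IN=(all ⊤)   OUT=(all ⊤)
  B3:   IN=(all ⊤)   OUT=(all ⊤)
  B4:   IN=(all ⊤)   OUT=(all ⊤)
  B5:   IN=(all ⊤)   OUT={d:-; rest ⊤}
  B6:   IN=(all ⊤)   OUT=(all ⊤)
  B7:   IN=(all ⊤)   OUT={b:-; rest ⊤}
  B8:   IN={b:-; rest ⊤}   OUT={b:-; rest ⊤}

Merge at B7: IN[B7] = OUT[B5] ⊔ OUT[B6] = {a: ⊤, b: ⊤, c: ⊤, d: ⊤, e: ⊤, f: ⊤}
Applying B7's transfer function to that IN value gives OUT[B7] (row B7 above).

Answer: {a: ⊤, b: -, c: ⊤, d: ⊤, e: ⊤, f: ⊤}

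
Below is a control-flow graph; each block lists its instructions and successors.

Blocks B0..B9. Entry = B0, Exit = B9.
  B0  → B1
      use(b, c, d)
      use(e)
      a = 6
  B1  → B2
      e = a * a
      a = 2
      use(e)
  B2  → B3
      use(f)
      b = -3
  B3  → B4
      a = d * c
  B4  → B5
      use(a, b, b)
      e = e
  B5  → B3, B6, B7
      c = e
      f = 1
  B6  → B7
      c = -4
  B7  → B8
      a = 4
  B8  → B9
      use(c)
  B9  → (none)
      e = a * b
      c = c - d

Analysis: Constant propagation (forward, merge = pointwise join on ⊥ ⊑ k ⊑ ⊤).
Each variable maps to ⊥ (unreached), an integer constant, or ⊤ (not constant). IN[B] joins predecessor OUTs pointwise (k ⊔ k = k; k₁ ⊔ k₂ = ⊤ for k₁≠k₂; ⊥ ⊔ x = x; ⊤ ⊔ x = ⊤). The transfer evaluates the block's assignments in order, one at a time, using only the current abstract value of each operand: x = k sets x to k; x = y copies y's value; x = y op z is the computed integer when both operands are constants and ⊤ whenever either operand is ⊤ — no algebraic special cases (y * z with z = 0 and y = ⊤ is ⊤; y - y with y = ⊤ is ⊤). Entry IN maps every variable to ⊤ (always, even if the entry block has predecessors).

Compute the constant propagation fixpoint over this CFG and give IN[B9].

Fixpoint table:
  B0: | IN=(all ⊤) | OUT={a:6; rest ⊤}
  B1: | IN={a:6; rest ⊤} | OUT={a:2, e:36; rest ⊤}
  B2: | IN={a:2, e:36; rest ⊤} | OUT={a:2, b:-3, e:36; rest ⊤}
  B3: | IN={b:-3, e:36; rest ⊤} | OUT={b:-3, e:36; rest ⊤}
  B4: | IN={b:-3, e:36; rest ⊤} | OUT={b:-3, e:36; rest ⊤}
  B5: | IN={b:-3, e:36; rest ⊤} | OUT={b:-3, c:36, e:36, f:1; rest ⊤}
  B6: | IN={b:-3, c:36, e:36, f:1; rest ⊤} | OUT={b:-3, c:-4, e:36, f:1; rest ⊤}
  B7: | IN={b:-3, e:36, f:1; rest ⊤} | OUT={a:4, b:-3, e:36, f:1; rest ⊤}
  B8: | IN={a:4, b:-3, e:36, f:1; rest ⊤} | OUT={a:4, b:-3, e:36, f:1; rest ⊤}
  B9: | IN={a:4, b:-3, e:36, f:1; rest ⊤} | OUT={a:4, b:-3, e:-12, f:1; rest ⊤}

Merge at B9: IN[B9] = OUT[B8] = {a: 4, b: -3, c: ⊤, d: ⊤, e: 36, f: 1}

Answer: {a: 4, b: -3, c: ⊤, d: ⊤, e: 36, f: 1}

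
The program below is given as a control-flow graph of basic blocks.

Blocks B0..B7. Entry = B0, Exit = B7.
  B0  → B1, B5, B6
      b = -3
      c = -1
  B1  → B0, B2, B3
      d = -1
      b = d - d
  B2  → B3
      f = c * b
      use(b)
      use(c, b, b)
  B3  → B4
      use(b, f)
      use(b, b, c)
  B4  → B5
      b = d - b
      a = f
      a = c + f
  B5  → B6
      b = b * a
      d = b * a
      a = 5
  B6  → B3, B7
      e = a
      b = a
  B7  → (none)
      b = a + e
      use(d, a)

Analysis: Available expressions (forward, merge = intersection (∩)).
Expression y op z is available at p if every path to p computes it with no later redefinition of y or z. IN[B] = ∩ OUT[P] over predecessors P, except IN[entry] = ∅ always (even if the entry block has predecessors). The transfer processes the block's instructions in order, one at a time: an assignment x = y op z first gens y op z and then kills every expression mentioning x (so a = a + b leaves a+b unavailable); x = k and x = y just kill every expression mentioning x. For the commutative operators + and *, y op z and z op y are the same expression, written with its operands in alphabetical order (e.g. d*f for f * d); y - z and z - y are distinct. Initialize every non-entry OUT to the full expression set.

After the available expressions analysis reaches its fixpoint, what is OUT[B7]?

Answer: {a+e}

Trace:
Fixpoint table:
  B0: | IN={} | OUT={}
  B1: | IN={} | OUT={d-d}
  B2: | IN={d-d} | OUT={b*c, d-d}
  B3: | IN={} | OUT={}
  B4: | IN={} | OUT={c+f}
  B5: | IN={} | OUT={}
  B6: | IN={} | OUT={}
  B7: | IN={} | OUT={a+e}

Merge at B7: IN[B7] = OUT[B6] = {}
Applying B7's transfer function to that IN value gives OUT[B7] (row B7 above).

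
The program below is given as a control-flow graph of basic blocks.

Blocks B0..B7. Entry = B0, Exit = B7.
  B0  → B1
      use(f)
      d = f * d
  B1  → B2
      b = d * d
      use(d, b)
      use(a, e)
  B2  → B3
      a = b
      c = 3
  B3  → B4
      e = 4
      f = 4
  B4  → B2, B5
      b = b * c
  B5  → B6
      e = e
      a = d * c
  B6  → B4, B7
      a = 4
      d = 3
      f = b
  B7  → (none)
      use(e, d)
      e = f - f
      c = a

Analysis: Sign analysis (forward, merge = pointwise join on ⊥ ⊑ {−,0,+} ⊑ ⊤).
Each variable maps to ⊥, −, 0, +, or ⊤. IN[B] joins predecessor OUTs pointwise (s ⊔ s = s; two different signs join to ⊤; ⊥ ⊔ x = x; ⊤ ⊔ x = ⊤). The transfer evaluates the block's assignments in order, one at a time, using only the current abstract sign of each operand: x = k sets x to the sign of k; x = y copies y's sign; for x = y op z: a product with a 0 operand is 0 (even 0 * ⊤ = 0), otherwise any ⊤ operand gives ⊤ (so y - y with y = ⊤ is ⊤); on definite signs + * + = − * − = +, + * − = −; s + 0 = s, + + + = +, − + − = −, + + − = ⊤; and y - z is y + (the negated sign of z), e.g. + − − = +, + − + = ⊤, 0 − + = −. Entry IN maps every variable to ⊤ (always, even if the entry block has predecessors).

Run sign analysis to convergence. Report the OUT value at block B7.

Converged values:
  B0:   IN=(all ⊤)   OUT=(all ⊤)
  B1:   IN=(all ⊤)   OUT=(all ⊤)
  B2:   IN=(all ⊤)   OUT={c:+; rest ⊤}
  B3:   IN={c:+; rest ⊤}   OUT={c:+, e:+, f:+; rest ⊤}
  B4:   IN={c:+, e:+; rest ⊤}   OUT={c:+, e:+; rest ⊤}
  B5:   IN={c:+, e:+; rest ⊤}   OUT={c:+, e:+; rest ⊤}
  B6:   IN={c:+, e:+; rest ⊤}   OUT={a:+, c:+, d:+, e:+; rest ⊤}
  B7:   IN={a:+, c:+, d:+, e:+; rest ⊤}   OUT={a:+, c:+, d:+; rest ⊤}

Merge at B7: IN[B7] = OUT[B6] = {a: +, b: ⊤, c: +, d: +, e: +, f: ⊤}
Applying B7's transfer function to that IN value gives OUT[B7] (row B7 above).

Answer: {a: +, b: ⊤, c: +, d: +, e: ⊤, f: ⊤}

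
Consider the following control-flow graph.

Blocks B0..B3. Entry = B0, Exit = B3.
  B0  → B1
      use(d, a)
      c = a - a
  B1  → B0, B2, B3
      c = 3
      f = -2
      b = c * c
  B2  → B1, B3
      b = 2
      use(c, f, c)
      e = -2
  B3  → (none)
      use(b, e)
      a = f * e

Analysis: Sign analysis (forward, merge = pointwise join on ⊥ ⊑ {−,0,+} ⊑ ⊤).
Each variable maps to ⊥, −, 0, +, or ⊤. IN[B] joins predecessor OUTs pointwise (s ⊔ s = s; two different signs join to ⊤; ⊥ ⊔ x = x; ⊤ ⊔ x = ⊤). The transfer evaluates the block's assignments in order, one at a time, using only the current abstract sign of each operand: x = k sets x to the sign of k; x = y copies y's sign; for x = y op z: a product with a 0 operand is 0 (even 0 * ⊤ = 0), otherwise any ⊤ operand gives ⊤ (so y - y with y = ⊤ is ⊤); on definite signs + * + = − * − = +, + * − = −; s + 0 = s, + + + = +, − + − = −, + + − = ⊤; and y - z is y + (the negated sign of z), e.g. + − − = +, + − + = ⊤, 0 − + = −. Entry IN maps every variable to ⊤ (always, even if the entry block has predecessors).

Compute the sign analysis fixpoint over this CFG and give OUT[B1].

Converged values:
  B0:  IN=(all ⊤)  OUT=(all ⊤)
  B1:  IN=(all ⊤)  OUT={b:+, c:+, f:-; rest ⊤}
  B2:  IN={b:+, c:+, f:-; rest ⊤}  OUT={b:+, c:+, e:-, f:-; rest ⊤}
  B3:  IN={b:+, c:+, f:-; rest ⊤}  OUT={b:+, c:+, f:-; rest ⊤}

Merge at B1: IN[B1] = OUT[B0] ⊔ OUT[B2] = {a: ⊤, b: ⊤, c: ⊤, d: ⊤, e: ⊤, f: ⊤}
Applying B1's transfer function to that IN value gives OUT[B1] (row B1 above).

Answer: {a: ⊤, b: +, c: +, d: ⊤, e: ⊤, f: -}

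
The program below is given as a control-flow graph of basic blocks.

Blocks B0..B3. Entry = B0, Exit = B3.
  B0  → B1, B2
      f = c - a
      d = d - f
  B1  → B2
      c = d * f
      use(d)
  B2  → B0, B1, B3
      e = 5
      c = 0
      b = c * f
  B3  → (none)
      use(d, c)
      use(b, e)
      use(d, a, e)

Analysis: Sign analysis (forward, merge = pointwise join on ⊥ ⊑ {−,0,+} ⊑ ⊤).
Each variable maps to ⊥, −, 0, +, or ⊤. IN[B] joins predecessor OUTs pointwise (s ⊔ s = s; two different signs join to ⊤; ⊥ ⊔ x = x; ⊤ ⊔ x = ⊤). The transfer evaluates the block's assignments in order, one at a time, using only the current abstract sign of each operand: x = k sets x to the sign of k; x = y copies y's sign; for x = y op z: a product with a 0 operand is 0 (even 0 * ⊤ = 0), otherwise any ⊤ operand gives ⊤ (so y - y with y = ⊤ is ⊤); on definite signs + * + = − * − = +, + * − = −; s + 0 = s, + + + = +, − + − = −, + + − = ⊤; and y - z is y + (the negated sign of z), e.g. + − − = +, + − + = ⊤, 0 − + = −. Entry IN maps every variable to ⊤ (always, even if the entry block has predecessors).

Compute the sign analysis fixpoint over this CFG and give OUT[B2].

Answer: {a: ⊤, b: 0, c: 0, d: ⊤, e: +, f: ⊤}

Working:
Per-block solution:
  B0: | IN=(all ⊤) | OUT=(all ⊤)
  B1: | IN=(all ⊤) | OUT=(all ⊤)
  B2: | IN=(all ⊤) | OUT={b:0, c:0, e:+; rest ⊤}
  B3: | IN={b:0, c:0, e:+; rest ⊤} | OUT={b:0, c:0, e:+; rest ⊤}

Merge at B2: IN[B2] = OUT[B0] ⊔ OUT[B1] = {a: ⊤, b: ⊤, c: ⊤, d: ⊤, e: ⊤, f: ⊤}
Applying B2's transfer function to that IN value gives OUT[B2] (row B2 above).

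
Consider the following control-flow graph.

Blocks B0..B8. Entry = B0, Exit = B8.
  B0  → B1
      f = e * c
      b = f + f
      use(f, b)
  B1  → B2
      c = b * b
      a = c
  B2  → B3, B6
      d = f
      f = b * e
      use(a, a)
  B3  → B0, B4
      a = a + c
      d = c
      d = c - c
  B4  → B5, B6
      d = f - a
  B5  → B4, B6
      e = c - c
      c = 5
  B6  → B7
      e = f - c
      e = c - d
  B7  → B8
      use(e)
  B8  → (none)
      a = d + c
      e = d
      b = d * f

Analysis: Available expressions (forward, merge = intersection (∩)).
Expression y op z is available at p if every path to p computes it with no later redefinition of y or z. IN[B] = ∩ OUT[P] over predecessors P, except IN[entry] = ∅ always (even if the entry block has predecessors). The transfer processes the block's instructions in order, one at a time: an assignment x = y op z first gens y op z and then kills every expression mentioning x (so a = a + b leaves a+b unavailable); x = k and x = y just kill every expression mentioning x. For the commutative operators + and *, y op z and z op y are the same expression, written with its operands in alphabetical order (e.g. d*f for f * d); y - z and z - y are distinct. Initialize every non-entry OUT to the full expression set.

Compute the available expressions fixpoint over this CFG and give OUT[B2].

Answer: {b*b, b*e}

Trace:
Fixpoint table:
  B0:  IN={}  OUT={c*e, f+f}
  B1:  IN={c*e, f+f}  OUT={b*b, f+f}
  B2:  IN={b*b, f+f}  OUT={b*b, b*e}
  B3:  IN={b*b, b*e}  OUT={b*b, b*e, c-c}
  B4:  IN={b*b}  OUT={b*b, f-a}
  B5:  IN={b*b, f-a}  OUT={b*b, f-a}
  B6:  IN={b*b}  OUT={b*b, c-d, f-c}
  B7:  IN={b*b, c-d, f-c}  OUT={b*b, c-d, f-c}
  B8:  IN={b*b, c-d, f-c}  OUT={c+d, c-d, d*f, f-c}

Merge at B2: IN[B2] = OUT[B1] = {b*b, f+f}
Applying B2's transfer function to that IN value gives OUT[B2] (row B2 above).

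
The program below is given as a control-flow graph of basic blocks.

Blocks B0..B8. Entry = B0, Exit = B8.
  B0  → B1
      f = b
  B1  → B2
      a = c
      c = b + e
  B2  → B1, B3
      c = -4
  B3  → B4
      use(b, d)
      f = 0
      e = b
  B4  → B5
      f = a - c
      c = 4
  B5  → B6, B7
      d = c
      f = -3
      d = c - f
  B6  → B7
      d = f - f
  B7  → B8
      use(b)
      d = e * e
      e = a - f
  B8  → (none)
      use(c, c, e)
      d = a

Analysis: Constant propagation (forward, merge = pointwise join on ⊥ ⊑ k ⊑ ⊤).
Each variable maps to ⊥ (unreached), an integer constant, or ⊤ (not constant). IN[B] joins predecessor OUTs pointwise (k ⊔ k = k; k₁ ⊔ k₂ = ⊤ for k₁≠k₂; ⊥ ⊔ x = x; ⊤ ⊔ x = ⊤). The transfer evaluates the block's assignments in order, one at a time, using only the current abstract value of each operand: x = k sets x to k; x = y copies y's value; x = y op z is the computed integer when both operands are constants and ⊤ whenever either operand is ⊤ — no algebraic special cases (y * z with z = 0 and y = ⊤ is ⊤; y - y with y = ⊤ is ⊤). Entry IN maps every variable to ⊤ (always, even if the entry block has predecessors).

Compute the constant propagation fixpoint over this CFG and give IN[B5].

Answer: {a: ⊤, b: ⊤, c: 4, d: ⊤, e: ⊤, f: ⊤}

Derivation:
Converged values:
  B0:  IN=(all ⊤)  OUT=(all ⊤)
  B1:  IN=(all ⊤)  OUT=(all ⊤)
  B2:  IN=(all ⊤)  OUT={c:-4; rest ⊤}
  B3:  IN={c:-4; rest ⊤}  OUT={c:-4, f:0; rest ⊤}
  B4:  IN={c:-4, f:0; rest ⊤}  OUT={c:4; rest ⊤}
  B5:  IN={c:4; rest ⊤}  OUT={c:4, d:7, f:-3; rest ⊤}
  B6:  IN={c:4, d:7, f:-3; rest ⊤}  OUT={c:4, d:0, f:-3; rest ⊤}
  B7:  IN={c:4, f:-3; rest ⊤}  OUT={c:4, f:-3; rest ⊤}
  B8:  IN={c:4, f:-3; rest ⊤}  OUT={c:4, f:-3; rest ⊤}

Merge at B5: IN[B5] = OUT[B4] = {a: ⊤, b: ⊤, c: 4, d: ⊤, e: ⊤, f: ⊤}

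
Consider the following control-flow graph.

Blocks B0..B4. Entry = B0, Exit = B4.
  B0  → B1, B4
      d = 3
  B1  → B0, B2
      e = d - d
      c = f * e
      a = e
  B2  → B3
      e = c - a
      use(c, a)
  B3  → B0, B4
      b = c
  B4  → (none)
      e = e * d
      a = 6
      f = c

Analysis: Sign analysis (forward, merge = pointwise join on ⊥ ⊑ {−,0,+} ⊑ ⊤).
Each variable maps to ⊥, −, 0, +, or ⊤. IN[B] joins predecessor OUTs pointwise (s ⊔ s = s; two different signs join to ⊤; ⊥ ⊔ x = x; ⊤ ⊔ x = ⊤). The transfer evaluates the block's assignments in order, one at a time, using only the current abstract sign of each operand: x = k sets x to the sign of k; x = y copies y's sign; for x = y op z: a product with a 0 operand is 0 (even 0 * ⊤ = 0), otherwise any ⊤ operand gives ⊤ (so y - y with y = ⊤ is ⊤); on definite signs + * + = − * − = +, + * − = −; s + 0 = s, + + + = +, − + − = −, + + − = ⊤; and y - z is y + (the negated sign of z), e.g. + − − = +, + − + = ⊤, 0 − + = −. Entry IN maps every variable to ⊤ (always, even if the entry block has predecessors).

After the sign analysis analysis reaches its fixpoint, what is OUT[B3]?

Answer: {a: ⊤, b: ⊤, c: ⊤, d: +, e: ⊤, f: ⊤}

Trace:
Per-block solution:
  B0: | IN=(all ⊤) | OUT={d:+; rest ⊤}
  B1: | IN={d:+; rest ⊤} | OUT={d:+; rest ⊤}
  B2: | IN={d:+; rest ⊤} | OUT={d:+; rest ⊤}
  B3: | IN={d:+; rest ⊤} | OUT={d:+; rest ⊤}
  B4: | IN={d:+; rest ⊤} | OUT={a:+, d:+; rest ⊤}

Merge at B3: IN[B3] = OUT[B2] = {a: ⊤, b: ⊤, c: ⊤, d: +, e: ⊤, f: ⊤}
Applying B3's transfer function to that IN value gives OUT[B3] (row B3 above).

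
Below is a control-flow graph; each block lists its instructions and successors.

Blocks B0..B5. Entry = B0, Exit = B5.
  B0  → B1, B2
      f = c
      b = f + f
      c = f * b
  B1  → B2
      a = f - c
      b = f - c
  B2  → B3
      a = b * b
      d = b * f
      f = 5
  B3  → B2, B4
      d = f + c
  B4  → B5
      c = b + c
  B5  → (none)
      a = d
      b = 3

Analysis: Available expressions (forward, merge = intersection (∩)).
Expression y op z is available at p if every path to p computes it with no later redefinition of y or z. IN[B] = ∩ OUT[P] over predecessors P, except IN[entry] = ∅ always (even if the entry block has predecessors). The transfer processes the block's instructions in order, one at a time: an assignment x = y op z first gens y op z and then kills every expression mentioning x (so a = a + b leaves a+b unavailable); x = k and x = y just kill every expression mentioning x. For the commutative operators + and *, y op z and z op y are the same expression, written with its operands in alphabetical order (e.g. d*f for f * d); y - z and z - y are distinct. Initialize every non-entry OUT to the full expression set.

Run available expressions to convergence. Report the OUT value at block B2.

Answer: {b*b}

Derivation:
Per-block solution:
  B0:   IN={}   OUT={b*f, f+f}
  B1:   IN={b*f, f+f}   OUT={f+f, f-c}
  B2:   IN={}   OUT={b*b}
  B3:   IN={b*b}   OUT={b*b, c+f}
  B4:   IN={b*b, c+f}   OUT={b*b}
  B5:   IN={b*b}   OUT={}

Merge at B2: IN[B2] = OUT[B0] ∩ OUT[B1] ∩ OUT[B3] = {}
Applying B2's transfer function to that IN value gives OUT[B2] (row B2 above).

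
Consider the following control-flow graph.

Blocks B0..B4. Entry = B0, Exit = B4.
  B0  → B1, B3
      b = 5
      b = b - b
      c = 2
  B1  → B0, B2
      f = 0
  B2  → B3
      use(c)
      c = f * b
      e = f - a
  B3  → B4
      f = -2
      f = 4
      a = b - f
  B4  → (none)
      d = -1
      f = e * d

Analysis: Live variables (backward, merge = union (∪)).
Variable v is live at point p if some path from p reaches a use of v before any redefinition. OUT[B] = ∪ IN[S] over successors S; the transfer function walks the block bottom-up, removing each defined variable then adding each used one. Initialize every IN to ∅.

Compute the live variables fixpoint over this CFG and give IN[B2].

Answer: {a, b, c, f}

Working:
Fixpoint table:
  B0:  IN={a, e}  OUT={a, b, c, e}
  B1:  IN={a, b, c, e}  OUT={a, b, c, e, f}
  B2:  IN={a, b, c, f}  OUT={b, e}
  B3:  IN={b, e}  OUT={e}
  B4:  IN={e}  OUT={}

Merge at B2: OUT[B2] = IN[B3] = {b, e}
Applying B2's transfer function to that OUT value gives IN[B2] (row B2 above).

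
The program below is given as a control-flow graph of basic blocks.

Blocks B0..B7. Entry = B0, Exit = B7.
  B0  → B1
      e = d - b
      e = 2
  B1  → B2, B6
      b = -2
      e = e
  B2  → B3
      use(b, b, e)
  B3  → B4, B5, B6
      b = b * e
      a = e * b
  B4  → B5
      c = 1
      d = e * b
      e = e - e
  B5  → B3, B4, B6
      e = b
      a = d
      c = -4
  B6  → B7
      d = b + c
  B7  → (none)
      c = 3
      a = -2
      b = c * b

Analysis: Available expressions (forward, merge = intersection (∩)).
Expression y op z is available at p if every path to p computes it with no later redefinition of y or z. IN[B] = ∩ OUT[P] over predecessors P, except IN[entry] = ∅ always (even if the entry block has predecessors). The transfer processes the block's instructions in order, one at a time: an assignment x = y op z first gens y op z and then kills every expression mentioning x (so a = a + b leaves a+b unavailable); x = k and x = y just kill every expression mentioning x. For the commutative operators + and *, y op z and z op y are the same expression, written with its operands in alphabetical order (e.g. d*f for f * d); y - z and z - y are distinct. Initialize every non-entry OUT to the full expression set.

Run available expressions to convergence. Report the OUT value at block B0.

Answer: {d-b}

Derivation:
Per-block solution:
  B0:  IN={}  OUT={d-b}
  B1:  IN={d-b}  OUT={}
  B2:  IN={}  OUT={}
  B3:  IN={}  OUT={b*e}
  B4:  IN={}  OUT={}
  B5:  IN={}  OUT={}
  B6:  IN={}  OUT={b+c}
  B7:  IN={b+c}  OUT={}

B0 is the boundary node: IN[B0] = {}
Applying B0's transfer function to that IN value gives OUT[B0] (row B0 above).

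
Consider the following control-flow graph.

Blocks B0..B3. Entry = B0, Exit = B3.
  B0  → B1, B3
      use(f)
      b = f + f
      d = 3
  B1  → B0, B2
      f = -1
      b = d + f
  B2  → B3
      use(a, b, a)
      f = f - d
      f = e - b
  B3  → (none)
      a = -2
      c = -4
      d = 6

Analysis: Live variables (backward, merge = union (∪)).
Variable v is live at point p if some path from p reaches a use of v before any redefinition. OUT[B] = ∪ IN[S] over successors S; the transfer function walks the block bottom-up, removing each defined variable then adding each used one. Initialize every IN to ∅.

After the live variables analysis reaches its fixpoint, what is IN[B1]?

Answer: {a, d, e}

Derivation:
Per-block solution:
  B0:   IN={a, e, f}   OUT={a, d, e}
  B1:   IN={a, d, e}   OUT={a, b, d, e, f}
  B2:   IN={a, b, d, e, f}   OUT={}
  B3:   IN={}   OUT={}

Merge at B1: OUT[B1] = IN[B0] ⊔ IN[B2] = {a, b, d, e, f}
Applying B1's transfer function to that OUT value gives IN[B1] (row B1 above).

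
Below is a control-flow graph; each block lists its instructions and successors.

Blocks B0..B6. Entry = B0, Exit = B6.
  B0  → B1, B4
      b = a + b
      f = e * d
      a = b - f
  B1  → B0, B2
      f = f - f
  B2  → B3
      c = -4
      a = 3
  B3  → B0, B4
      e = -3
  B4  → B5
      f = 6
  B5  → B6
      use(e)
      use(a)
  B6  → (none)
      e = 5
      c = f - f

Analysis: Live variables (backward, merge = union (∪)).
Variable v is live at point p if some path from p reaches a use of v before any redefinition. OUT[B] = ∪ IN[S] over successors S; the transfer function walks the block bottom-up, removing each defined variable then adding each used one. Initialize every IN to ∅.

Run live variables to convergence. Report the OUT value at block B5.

Converged values:
  B0:   IN={a, b, d, e}   OUT={a, b, d, e, f}
  B1:   IN={a, b, d, e, f}   OUT={a, b, d, e}
  B2:   IN={b, d}   OUT={a, b, d}
  B3:   IN={a, b, d}   OUT={a, b, d, e}
  B4:   IN={a, e}   OUT={a, e, f}
  B5:   IN={a, e, f}   OUT={f}
  B6:   IN={f}   OUT={}

Merge at B5: OUT[B5] = IN[B6] = {f}

Answer: {f}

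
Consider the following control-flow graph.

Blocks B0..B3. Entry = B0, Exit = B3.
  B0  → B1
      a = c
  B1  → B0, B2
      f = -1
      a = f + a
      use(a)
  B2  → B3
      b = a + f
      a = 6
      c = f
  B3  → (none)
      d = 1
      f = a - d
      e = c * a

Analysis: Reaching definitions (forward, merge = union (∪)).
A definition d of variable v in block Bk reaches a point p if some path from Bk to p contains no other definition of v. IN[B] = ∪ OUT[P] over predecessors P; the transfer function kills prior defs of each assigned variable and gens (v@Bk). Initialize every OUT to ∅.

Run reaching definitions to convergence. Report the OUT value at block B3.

Per-block solution:
  B0:  IN={a@B1, f@B1}  OUT={a@B0, f@B1}
  B1:  IN={a@B0, f@B1}  OUT={a@B1, f@B1}
  B2:  IN={a@B1, f@B1}  OUT={a@B2, b@B2, c@B2, f@B1}
  B3:  IN={a@B2, b@B2, c@B2, f@B1}  OUT={a@B2, b@B2, c@B2, d@B3, e@B3, f@B3}

Merge at B3: IN[B3] = OUT[B2] = {a@B2, b@B2, c@B2, f@B1}
Applying B3's transfer function to that IN value gives OUT[B3] (row B3 above).

Answer: {a@B2, b@B2, c@B2, d@B3, e@B3, f@B3}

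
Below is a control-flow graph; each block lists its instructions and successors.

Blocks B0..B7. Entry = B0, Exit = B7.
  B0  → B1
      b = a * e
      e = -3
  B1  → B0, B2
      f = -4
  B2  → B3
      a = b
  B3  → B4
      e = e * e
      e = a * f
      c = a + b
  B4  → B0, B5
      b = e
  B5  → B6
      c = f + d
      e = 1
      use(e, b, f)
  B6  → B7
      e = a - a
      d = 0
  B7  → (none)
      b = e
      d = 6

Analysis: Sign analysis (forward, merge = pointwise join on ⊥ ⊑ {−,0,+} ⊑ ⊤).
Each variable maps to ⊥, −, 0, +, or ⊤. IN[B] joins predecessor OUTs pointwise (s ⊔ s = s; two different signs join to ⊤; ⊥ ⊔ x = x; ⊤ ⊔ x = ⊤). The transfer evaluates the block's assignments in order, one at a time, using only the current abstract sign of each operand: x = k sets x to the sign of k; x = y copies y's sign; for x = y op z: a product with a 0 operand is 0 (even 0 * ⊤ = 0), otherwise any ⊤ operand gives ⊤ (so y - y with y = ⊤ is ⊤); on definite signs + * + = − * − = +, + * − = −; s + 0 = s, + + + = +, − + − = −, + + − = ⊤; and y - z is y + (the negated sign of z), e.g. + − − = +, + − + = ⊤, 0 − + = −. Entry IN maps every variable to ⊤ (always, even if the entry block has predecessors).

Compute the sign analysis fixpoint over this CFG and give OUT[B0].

Fixpoint table:
  B0:  IN=(all ⊤)  OUT={e:-; rest ⊤}
  B1:  IN={e:-; rest ⊤}  OUT={e:-, f:-; rest ⊤}
  B2:  IN={e:-, f:-; rest ⊤}  OUT={e:-, f:-; rest ⊤}
  B3:  IN={e:-, f:-; rest ⊤}  OUT={f:-; rest ⊤}
  B4:  IN={f:-; rest ⊤}  OUT={f:-; rest ⊤}
  B5:  IN={f:-; rest ⊤}  OUT={e:+, f:-; rest ⊤}
  B6:  IN={e:+, f:-; rest ⊤}  OUT={d:0, f:-; rest ⊤}
  B7:  IN={d:0, f:-; rest ⊤}  OUT={d:+, f:-; rest ⊤}

Merge at B0 (entry node, so the boundary value (all ⊤) is joined with the incoming edge(s)): IN[B0] = (all ⊤) ⊔ OUT[B1] ⊔ OUT[B4] = {a: ⊤, b: ⊤, c: ⊤, d: ⊤, e: ⊤, f: ⊤}
Applying B0's transfer function to that IN value gives OUT[B0] (row B0 above).

Answer: {a: ⊤, b: ⊤, c: ⊤, d: ⊤, e: -, f: ⊤}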